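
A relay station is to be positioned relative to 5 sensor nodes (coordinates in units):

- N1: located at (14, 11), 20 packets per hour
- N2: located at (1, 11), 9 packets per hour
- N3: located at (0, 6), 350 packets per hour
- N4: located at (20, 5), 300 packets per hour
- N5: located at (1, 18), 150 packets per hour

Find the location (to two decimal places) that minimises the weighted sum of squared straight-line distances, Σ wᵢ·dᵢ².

The minimiser of Σwᵢ‖p−pᵢ‖² is the weighted centroid p* = (Σwᵢpᵢ)/(Σwᵢ).
Σwᵢ = 829.
Σwᵢxᵢ = 20·14 + 9·1 + 350·0 + 300·20 + 150·1 = 6439.
Σwᵢyᵢ = 20·11 + 9·11 + 350·6 + 300·5 + 150·18 = 6619.
x* = 6439/829 = 7.77, y* = 6619/829 = 7.98.

(7.77, 7.98)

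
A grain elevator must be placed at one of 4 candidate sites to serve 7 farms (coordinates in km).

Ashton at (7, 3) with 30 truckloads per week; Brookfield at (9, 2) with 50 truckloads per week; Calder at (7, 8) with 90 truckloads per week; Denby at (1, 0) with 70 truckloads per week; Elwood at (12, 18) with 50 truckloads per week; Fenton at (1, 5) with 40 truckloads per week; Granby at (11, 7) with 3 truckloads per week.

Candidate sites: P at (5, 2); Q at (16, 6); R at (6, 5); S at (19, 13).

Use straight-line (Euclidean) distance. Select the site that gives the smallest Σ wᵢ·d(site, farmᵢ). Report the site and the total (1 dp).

R, total 1990.8 km

Total weighted distance at each candidate:
  P (5, 2): total = 2246.0
  Q (16, 6): total = 3897.4
  R (6, 5): total = 1990.8
  S (19, 13): total = 5184.2
Minimum is at R with total 1990.8 km.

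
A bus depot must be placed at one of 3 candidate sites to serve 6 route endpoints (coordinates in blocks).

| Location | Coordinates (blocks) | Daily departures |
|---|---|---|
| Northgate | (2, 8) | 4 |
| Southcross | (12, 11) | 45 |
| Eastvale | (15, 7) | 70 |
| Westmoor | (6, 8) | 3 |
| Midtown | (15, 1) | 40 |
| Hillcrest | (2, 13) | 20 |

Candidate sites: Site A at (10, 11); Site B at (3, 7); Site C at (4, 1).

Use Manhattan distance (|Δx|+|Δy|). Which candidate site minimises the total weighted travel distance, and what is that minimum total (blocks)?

Site A, total 1585 blocks

Total weighted distance at each candidate:
  Site A (10, 11): total = 1585
  Site B (3, 7): total = 2305
  Site C (4, 1): total = 2783
Minimum is at Site A with total 1585 blocks.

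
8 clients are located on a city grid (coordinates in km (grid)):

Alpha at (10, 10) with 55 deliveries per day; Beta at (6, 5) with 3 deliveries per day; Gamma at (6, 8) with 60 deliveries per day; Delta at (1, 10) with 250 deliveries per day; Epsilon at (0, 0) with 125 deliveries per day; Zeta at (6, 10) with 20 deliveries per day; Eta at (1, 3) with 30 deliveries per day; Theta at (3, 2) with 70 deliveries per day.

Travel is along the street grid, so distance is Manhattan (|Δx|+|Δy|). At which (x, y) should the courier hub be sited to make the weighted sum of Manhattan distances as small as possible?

Manhattan distance separates: Σwᵢ(|x−xᵢ|+|y−yᵢ|) = Σwᵢ|x−xᵢ| + Σwᵢ|y−yᵢ|, so x and y are optimised independently as 1-D weighted medians.
Total weight W = 613; half = 306.5.
x-coordinate, sorted with cumulative weight:
  x=0 (Epsilon, w=125) cum 125
  x=1 (Delta, w=250) cum 375  ← median
  x=1 (Eta, w=30) cum 405
  x=3 (Theta, w=70) cum 475
  x=6 (Beta, w=3) cum 478
  x=6 (Gamma, w=60) cum 538
  x=6 (Zeta, w=20) cum 558
  x=10 (Alpha, w=55) cum 613
⇒ x* = 1
y-coordinate, sorted with cumulative weight:
  y=0 (Epsilon, w=125) cum 125
  y=2 (Theta, w=70) cum 195
  y=3 (Eta, w=30) cum 225
  y=5 (Beta, w=3) cum 228
  y=8 (Gamma, w=60) cum 288
  y=10 (Alpha, w=55) cum 343  ← median
  y=10 (Delta, w=250) cum 593
  y=10 (Zeta, w=20) cum 613
⇒ y* = 10

(1, 10)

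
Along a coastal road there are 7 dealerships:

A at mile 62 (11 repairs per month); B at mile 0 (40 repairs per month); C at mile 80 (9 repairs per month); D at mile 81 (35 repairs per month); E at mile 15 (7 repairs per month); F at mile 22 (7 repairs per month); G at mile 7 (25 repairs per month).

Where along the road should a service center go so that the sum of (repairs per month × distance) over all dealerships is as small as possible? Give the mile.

For a sum of weighted absolute distances on a line, the optimum is the weighted median (not the mean). Total weight W = 134; half-weight = 67.
Sort by position and accumulate weight:
  mile 0 (B, w=40) → cum 40
  mile 7 (G, w=25) → cum 65
  mile 15 (E, w=7) → cum 72  ≥ 67 → median here
  mile 22 (F, w=7) → cum 79
  mile 62 (A, w=11) → cum 90
  mile 80 (C, w=9) → cum 99
  mile 81 (D, w=35) → cum 134
Optimal location: mile 15.

x = 15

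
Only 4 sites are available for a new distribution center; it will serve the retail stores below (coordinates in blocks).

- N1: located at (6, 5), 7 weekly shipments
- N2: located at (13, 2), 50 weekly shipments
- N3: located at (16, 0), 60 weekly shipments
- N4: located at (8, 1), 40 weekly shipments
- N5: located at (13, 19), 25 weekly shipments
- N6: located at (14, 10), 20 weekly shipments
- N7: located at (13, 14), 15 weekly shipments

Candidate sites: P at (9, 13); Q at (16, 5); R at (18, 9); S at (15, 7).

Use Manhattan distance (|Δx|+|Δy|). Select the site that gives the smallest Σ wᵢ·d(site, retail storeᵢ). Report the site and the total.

Q, total 1895 blocks

Total weighted distance at each candidate:
  P (9, 13): total = 3032
  Q (16, 5): total = 1895
  R (18, 9): total = 2717
  S (15, 7): total = 1992
Minimum is at Q with total 1895 blocks.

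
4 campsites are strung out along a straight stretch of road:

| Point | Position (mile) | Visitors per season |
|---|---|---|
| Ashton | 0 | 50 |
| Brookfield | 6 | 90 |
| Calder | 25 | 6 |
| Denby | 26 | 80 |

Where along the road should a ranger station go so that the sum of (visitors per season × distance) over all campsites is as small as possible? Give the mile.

For a sum of weighted absolute distances on a line, the optimum is the weighted median (not the mean). Total weight W = 226; half-weight = 113.
Sort by position and accumulate weight:
  mile 0 (Ashton, w=50) → cum 50
  mile 6 (Brookfield, w=90) → cum 140  ≥ 113 → median here
  mile 25 (Calder, w=6) → cum 146
  mile 26 (Denby, w=80) → cum 226
Optimal location: mile 6.

x = 6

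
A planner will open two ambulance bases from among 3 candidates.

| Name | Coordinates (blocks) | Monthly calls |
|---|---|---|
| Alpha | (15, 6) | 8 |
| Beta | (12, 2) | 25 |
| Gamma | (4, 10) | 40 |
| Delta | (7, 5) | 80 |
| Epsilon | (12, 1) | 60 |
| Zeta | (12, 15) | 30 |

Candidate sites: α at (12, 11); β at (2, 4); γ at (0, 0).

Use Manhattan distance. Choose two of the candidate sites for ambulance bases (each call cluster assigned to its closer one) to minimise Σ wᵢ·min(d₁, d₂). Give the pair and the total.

Evaluate every pair (each demand assigned to the nearer of the two):
  {α, β}: total = 1809
  {α, γ}: total = 2249
  {β, γ}: total = 2630
Best pair: {α, β} with total 1809.

{α, β}, total 1809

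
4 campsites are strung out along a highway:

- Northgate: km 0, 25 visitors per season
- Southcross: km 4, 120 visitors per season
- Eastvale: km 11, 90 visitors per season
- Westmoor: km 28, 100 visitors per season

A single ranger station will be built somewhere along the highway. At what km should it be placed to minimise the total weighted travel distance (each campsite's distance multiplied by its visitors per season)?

x = 11

For a sum of weighted absolute distances on a line, the optimum is the weighted median (not the mean). Total weight W = 335; half-weight = 167.5.
Sort by position and accumulate weight:
  km 0 (Northgate, w=25) → cum 25
  km 4 (Southcross, w=120) → cum 145
  km 11 (Eastvale, w=90) → cum 235  ≥ 167.5 → median here
  km 28 (Westmoor, w=100) → cum 335
Optimal location: km 11.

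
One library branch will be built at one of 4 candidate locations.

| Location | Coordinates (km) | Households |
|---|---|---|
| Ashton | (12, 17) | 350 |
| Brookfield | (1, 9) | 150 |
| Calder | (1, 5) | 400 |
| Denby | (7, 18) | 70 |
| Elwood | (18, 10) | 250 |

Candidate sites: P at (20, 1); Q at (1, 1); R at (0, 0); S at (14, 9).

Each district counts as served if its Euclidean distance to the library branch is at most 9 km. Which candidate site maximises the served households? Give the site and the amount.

S, covering 600

Coverage radius r = 9 km; a point is covered iff (Δx)²+(Δy)² ≤ 9² = 81.
  P (20, 1): covers {none} → 0
  Q (1, 1): covers {Brookfield, Calder} → 550
  R (0, 0): covers {Calder} → 400
  S (14, 9): covers {Ashton, Elwood} → 600
Maximum coverage at S: 600 households.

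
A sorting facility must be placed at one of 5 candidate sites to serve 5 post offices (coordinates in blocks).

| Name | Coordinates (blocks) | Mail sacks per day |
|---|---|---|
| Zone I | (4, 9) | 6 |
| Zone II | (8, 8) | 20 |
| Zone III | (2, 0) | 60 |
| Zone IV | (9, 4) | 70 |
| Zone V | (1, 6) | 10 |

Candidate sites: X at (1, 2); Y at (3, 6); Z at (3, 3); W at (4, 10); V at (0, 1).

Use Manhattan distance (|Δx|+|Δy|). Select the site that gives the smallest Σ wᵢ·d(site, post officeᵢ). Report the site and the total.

Total weighted distance at each candidate:
  X (1, 2): total = 1240
  Y (3, 6): total = 1164
  Z (3, 3): total = 1022
  W (4, 10): total = 1686
  V (0, 1): total = 1452
Minimum is at Z with total 1022 blocks.

Z, total 1022 blocks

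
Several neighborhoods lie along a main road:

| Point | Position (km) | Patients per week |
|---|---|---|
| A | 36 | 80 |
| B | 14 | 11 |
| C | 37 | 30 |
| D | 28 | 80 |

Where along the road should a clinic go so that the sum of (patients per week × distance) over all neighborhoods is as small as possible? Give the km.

x = 36

For a sum of weighted absolute distances on a line, the optimum is the weighted median (not the mean). Total weight W = 201; half-weight = 100.5.
Sort by position and accumulate weight:
  km 14 (B, w=11) → cum 11
  km 28 (D, w=80) → cum 91
  km 36 (A, w=80) → cum 171  ≥ 100.5 → median here
  km 37 (C, w=30) → cum 201
Optimal location: km 36.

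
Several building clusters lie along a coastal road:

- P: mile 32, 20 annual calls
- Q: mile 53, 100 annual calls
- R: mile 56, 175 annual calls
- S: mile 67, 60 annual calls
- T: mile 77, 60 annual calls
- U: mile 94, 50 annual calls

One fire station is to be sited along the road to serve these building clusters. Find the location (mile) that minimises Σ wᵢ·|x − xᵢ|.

For a sum of weighted absolute distances on a line, the optimum is the weighted median (not the mean). Total weight W = 465; half-weight = 232.5.
Sort by position and accumulate weight:
  mile 32 (P, w=20) → cum 20
  mile 53 (Q, w=100) → cum 120
  mile 56 (R, w=175) → cum 295  ≥ 232.5 → median here
  mile 67 (S, w=60) → cum 355
  mile 77 (T, w=60) → cum 415
  mile 94 (U, w=50) → cum 465
Optimal location: mile 56.

x = 56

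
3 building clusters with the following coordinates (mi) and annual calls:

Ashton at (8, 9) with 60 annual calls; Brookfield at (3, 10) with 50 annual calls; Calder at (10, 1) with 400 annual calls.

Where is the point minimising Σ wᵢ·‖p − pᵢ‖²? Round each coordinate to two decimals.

(9.08, 2.82)

The minimiser of Σwᵢ‖p−pᵢ‖² is the weighted centroid p* = (Σwᵢpᵢ)/(Σwᵢ).
Σwᵢ = 510.
Σwᵢxᵢ = 60·8 + 50·3 + 400·10 = 4630.
Σwᵢyᵢ = 60·9 + 50·10 + 400·1 = 1440.
x* = 4630/510 = 9.08, y* = 1440/510 = 2.82.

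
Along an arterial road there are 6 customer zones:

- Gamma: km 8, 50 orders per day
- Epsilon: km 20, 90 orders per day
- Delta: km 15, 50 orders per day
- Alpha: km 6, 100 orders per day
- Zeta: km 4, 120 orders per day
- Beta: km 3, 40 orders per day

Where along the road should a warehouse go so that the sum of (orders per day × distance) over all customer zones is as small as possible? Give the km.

x = 6

For a sum of weighted absolute distances on a line, the optimum is the weighted median (not the mean). Total weight W = 450; half-weight = 225.
Sort by position and accumulate weight:
  km 3 (Beta, w=40) → cum 40
  km 4 (Zeta, w=120) → cum 160
  km 6 (Alpha, w=100) → cum 260  ≥ 225 → median here
  km 8 (Gamma, w=50) → cum 310
  km 15 (Delta, w=50) → cum 360
  km 20 (Epsilon, w=90) → cum 450
Optimal location: km 6.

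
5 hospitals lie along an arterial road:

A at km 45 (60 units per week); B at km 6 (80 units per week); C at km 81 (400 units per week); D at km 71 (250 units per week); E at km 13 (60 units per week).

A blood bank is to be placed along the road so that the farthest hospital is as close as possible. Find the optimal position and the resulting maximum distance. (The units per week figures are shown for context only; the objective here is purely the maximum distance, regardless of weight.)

The 1-center on a line is the midpoint of the two extreme points: leftmost at 6, rightmost at 81.
Optimal location = (6 + 81)/2 = 43.5; maximum distance = (81 − 6)/2 = 37.5.

location 43.5, max distance 37.5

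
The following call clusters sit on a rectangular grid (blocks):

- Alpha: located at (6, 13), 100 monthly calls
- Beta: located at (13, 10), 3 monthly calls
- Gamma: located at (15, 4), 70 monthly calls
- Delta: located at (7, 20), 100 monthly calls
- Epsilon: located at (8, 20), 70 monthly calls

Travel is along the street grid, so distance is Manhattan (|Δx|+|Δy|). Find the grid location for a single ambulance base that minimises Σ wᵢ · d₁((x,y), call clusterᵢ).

Manhattan distance separates: Σwᵢ(|x−xᵢ|+|y−yᵢ|) = Σwᵢ|x−xᵢ| + Σwᵢ|y−yᵢ|, so x and y are optimised independently as 1-D weighted medians.
Total weight W = 343; half = 171.5.
x-coordinate, sorted with cumulative weight:
  x=6 (Alpha, w=100) cum 100
  x=7 (Delta, w=100) cum 200  ← median
  x=8 (Epsilon, w=70) cum 270
  x=13 (Beta, w=3) cum 273
  x=15 (Gamma, w=70) cum 343
⇒ x* = 7
y-coordinate, sorted with cumulative weight:
  y=4 (Gamma, w=70) cum 70
  y=10 (Beta, w=3) cum 73
  y=13 (Alpha, w=100) cum 173  ← median
  y=20 (Delta, w=100) cum 273
  y=20 (Epsilon, w=70) cum 343
⇒ y* = 13

(7, 13)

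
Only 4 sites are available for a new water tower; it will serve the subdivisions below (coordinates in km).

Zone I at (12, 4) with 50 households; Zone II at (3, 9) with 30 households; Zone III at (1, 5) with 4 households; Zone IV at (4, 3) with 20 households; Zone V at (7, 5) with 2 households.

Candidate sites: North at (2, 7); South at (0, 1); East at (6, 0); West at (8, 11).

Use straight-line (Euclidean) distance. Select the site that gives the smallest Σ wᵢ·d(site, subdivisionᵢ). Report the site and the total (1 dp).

Total weighted distance at each candidate:
  North (2, 7): total = 698.3
  South (0, 1): total = 996.8
  East (6, 0): total = 755.8
  West (8, 11): total = 792.6
Minimum is at North with total 698.3 km.

North, total 698.3 km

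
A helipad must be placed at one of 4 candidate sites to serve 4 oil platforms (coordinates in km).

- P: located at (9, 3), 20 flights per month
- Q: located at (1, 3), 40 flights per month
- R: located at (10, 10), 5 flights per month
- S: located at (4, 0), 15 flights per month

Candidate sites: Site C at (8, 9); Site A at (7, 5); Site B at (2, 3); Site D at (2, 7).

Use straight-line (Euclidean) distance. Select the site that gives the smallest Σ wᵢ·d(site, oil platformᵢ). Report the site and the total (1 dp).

Site B, total 287.2 km

Total weighted distance at each candidate:
  Site C (8, 9): total = 649.4
  Site A (7, 5): total = 426.2
  Site B (2, 3): total = 287.2
  Site D (2, 7): total = 478.1
Minimum is at Site B with total 287.2 km.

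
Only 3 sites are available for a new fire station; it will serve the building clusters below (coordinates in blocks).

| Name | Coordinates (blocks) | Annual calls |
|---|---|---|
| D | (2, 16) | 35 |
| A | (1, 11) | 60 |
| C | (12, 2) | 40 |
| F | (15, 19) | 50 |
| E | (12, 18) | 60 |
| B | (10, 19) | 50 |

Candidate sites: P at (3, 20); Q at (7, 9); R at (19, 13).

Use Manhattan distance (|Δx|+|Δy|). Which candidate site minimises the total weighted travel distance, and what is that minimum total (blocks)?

P, total 3625 blocks

Total weighted distance at each candidate:
  P (3, 20): total = 3625
  Q (7, 9): total = 3770
  R (19, 13): total = 4590
Minimum is at P with total 3625 blocks.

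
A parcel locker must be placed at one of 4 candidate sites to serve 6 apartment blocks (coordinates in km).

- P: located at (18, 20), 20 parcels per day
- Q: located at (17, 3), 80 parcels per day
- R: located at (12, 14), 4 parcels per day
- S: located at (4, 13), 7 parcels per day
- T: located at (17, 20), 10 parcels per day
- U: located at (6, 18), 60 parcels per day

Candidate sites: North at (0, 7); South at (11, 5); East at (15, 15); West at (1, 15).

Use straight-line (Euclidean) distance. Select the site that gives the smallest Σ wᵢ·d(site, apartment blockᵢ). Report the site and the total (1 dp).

Total weighted distance at each candidate:
  North (0, 7): total = 2913.1
  South (11, 5): total = 1944.9
  East (15, 15): total = 1803.8
  West (1, 15): total = 2541.3
Minimum is at East with total 1803.8 km.

East, total 1803.8 km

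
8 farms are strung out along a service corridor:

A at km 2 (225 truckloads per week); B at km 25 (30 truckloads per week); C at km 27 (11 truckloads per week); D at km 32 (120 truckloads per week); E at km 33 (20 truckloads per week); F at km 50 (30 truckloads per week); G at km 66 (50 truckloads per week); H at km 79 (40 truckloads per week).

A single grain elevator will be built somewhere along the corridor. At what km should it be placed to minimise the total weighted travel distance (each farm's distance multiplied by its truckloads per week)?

x = 27

For a sum of weighted absolute distances on a line, the optimum is the weighted median (not the mean). Total weight W = 526; half-weight = 263.
Sort by position and accumulate weight:
  km 2 (A, w=225) → cum 225
  km 25 (B, w=30) → cum 255
  km 27 (C, w=11) → cum 266  ≥ 263 → median here
  km 32 (D, w=120) → cum 386
  km 33 (E, w=20) → cum 406
  km 50 (F, w=30) → cum 436
  km 66 (G, w=50) → cum 486
  km 79 (H, w=40) → cum 526
Optimal location: km 27.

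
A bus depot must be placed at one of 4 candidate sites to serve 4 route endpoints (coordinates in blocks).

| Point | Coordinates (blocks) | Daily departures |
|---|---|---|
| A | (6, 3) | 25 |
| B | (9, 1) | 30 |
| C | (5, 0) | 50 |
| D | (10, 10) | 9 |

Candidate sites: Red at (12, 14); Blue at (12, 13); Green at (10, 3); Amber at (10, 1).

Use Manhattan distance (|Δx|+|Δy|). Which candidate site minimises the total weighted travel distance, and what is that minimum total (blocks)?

Total weighted distance at each candidate:
  Red (12, 14): total = 2009
  Blue (12, 13): total = 1895
  Green (10, 3): total = 653
  Amber (10, 1): total = 561
Minimum is at Amber with total 561 blocks.

Amber, total 561 blocks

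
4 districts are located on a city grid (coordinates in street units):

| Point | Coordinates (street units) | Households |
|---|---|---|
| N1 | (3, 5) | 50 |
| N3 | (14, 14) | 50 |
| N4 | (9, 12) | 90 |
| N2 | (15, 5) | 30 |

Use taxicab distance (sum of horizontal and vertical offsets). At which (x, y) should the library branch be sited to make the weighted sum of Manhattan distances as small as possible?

Manhattan distance separates: Σwᵢ(|x−xᵢ|+|y−yᵢ|) = Σwᵢ|x−xᵢ| + Σwᵢ|y−yᵢ|, so x and y are optimised independently as 1-D weighted medians.
Total weight W = 220; half = 110.
x-coordinate, sorted with cumulative weight:
  x=3 (N1, w=50) cum 50
  x=9 (N4, w=90) cum 140  ← median
  x=14 (N3, w=50) cum 190
  x=15 (N2, w=30) cum 220
⇒ x* = 9
y-coordinate, sorted with cumulative weight:
  y=5 (N1, w=50) cum 50
  y=5 (N2, w=30) cum 80
  y=12 (N4, w=90) cum 170  ← median
  y=14 (N3, w=50) cum 220
⇒ y* = 12

(9, 12)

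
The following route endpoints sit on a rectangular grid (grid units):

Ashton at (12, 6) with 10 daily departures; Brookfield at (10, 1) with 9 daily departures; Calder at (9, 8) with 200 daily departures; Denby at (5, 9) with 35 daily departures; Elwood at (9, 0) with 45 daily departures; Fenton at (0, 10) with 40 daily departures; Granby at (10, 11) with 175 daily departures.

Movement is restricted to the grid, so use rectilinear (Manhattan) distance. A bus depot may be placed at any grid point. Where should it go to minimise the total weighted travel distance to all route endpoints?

Manhattan distance separates: Σwᵢ(|x−xᵢ|+|y−yᵢ|) = Σwᵢ|x−xᵢ| + Σwᵢ|y−yᵢ|, so x and y are optimised independently as 1-D weighted medians.
Total weight W = 514; half = 257.
x-coordinate, sorted with cumulative weight:
  x=0 (Fenton, w=40) cum 40
  x=5 (Denby, w=35) cum 75
  x=9 (Calder, w=200) cum 275  ← median
  x=9 (Elwood, w=45) cum 320
  x=10 (Brookfield, w=9) cum 329
  x=10 (Granby, w=175) cum 504
  x=12 (Ashton, w=10) cum 514
⇒ x* = 9
y-coordinate, sorted with cumulative weight:
  y=0 (Elwood, w=45) cum 45
  y=1 (Brookfield, w=9) cum 54
  y=6 (Ashton, w=10) cum 64
  y=8 (Calder, w=200) cum 264  ← median
  y=9 (Denby, w=35) cum 299
  y=10 (Fenton, w=40) cum 339
  y=11 (Granby, w=175) cum 514
⇒ y* = 8

(9, 8)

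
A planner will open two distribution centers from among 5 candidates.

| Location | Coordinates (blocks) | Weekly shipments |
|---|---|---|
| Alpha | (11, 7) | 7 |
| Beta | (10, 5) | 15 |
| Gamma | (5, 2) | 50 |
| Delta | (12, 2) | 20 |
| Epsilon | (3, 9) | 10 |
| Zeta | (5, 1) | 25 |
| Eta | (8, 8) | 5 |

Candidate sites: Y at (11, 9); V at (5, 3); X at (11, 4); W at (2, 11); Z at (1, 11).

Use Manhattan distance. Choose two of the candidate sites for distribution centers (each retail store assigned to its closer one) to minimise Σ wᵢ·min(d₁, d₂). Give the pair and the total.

Evaluate every pair (each demand assigned to the nearer of the two):
  {V, X}: total = 326
  {Y, V}: total = 449
  {V, W}: total = 505
  {V, Z}: total = 515
  {X, W}: total = 801
  {X, Z}: total = 811
  {Y, X}: total = 829
  {Y, W}: total = 1224
  {Y, Z}: total = 1309
  {W, Z}: total = 1681
Best pair: {V, X} with total 326.

{V, X}, total 326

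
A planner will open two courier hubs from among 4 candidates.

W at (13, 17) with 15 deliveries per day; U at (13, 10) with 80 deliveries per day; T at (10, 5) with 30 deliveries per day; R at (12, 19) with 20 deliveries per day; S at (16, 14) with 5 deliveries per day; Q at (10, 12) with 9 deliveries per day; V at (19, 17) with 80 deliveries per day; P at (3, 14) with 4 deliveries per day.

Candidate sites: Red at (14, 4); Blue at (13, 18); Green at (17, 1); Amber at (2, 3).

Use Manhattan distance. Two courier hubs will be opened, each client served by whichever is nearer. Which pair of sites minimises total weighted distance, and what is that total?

{Red, Blue}, total 1497

Evaluate every pair (each demand assigned to the nearer of the two):
  {Red, Blue}: total = 1497
  {Blue, Amber}: total = 1719
  {Blue, Green}: total = 1757
  {Red, Amber}: total = 2916
  {Red, Green}: total = 2952
  {Green, Amber}: total = 3811
Best pair: {Red, Blue} with total 1497.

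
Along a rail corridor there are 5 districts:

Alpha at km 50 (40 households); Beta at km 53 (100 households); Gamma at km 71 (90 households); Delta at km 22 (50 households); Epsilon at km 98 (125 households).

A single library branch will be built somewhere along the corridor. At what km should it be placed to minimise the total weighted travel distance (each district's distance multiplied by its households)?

x = 71

For a sum of weighted absolute distances on a line, the optimum is the weighted median (not the mean). Total weight W = 405; half-weight = 202.5.
Sort by position and accumulate weight:
  km 22 (Delta, w=50) → cum 50
  km 50 (Alpha, w=40) → cum 90
  km 53 (Beta, w=100) → cum 190
  km 71 (Gamma, w=90) → cum 280  ≥ 202.5 → median here
  km 98 (Epsilon, w=125) → cum 405
Optimal location: km 71.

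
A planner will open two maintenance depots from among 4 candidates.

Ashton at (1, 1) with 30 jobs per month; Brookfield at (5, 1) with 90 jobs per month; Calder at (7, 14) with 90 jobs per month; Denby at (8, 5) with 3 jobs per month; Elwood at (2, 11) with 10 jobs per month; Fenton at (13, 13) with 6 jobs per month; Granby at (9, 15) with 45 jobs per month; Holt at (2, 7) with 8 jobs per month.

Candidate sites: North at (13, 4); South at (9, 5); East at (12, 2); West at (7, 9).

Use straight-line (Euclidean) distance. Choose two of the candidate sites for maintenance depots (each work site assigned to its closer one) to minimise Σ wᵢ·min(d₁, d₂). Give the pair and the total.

Evaluate every pair (each demand assigned to the nearer of the two):
  {South, West}: total = 1655.2
  {East, West}: total = 1823.6
  {North, West}: total = 1929.3
  {North, South}: total = 2264.3
  {South, East}: total = 2264.3
  {North, East}: total = 2832.9
Best pair: {South, West} with total 1655.2.

{South, West}, total 1655.2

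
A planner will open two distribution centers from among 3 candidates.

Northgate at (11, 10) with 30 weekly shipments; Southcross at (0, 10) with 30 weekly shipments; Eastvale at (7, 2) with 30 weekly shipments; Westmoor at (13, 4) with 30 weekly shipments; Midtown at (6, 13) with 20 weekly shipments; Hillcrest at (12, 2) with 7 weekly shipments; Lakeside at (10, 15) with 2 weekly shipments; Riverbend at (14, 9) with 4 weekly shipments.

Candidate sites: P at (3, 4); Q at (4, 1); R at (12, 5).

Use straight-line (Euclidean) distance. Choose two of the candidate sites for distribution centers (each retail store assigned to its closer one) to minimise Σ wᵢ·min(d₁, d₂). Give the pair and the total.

{P, R}, total 779.8

Evaluate every pair (each demand assigned to the nearer of the two):
  {P, R}: total = 779.8
  {Q, R}: total = 845.0
  {P, Q}: total = 1201.3
Best pair: {P, R} with total 779.8.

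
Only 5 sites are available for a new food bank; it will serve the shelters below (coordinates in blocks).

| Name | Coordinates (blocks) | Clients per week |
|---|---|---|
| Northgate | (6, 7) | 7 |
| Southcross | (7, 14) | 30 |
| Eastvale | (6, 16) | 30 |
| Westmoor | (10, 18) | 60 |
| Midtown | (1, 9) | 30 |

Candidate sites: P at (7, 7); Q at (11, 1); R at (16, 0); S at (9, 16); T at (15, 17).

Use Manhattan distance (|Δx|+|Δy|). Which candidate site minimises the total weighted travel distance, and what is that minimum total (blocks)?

S, total 924 blocks

Total weighted distance at each candidate:
  P (7, 7): total = 1597
  Q (11, 1): total = 2807
  R (16, 0): total = 3749
  S (9, 16): total = 924
  T (15, 17): total = 1783
Minimum is at S with total 924 blocks.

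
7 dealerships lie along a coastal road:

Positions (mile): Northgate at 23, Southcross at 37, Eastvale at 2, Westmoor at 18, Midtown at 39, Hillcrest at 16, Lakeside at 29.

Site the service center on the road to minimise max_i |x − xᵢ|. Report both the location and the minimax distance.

location 20.5, max distance 18.5

The 1-center on a line is the midpoint of the two extreme points: leftmost at 2, rightmost at 39.
Optimal location = (2 + 39)/2 = 20.5; maximum distance = (39 − 2)/2 = 18.5.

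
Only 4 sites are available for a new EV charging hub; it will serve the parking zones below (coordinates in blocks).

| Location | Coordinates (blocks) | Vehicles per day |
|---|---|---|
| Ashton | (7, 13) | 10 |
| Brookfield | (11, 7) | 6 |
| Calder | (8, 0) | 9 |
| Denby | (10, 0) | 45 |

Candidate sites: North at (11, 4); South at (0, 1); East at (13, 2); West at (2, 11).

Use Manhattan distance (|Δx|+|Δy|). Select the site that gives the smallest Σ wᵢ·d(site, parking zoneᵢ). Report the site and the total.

Total weighted distance at each candidate:
  North (11, 4): total = 436
  South (0, 1): total = 868
  East (13, 2): total = 500
  West (2, 11): total = 1156
Minimum is at North with total 436 blocks.

North, total 436 blocks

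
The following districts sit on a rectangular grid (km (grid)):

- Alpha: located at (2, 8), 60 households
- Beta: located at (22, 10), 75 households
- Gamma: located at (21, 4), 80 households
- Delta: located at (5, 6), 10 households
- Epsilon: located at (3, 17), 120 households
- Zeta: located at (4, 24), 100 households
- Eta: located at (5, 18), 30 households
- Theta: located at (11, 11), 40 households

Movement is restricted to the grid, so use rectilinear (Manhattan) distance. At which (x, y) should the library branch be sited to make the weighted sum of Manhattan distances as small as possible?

Manhattan distance separates: Σwᵢ(|x−xᵢ|+|y−yᵢ|) = Σwᵢ|x−xᵢ| + Σwᵢ|y−yᵢ|, so x and y are optimised independently as 1-D weighted medians.
Total weight W = 515; half = 257.5.
x-coordinate, sorted with cumulative weight:
  x=2 (Alpha, w=60) cum 60
  x=3 (Epsilon, w=120) cum 180
  x=4 (Zeta, w=100) cum 280  ← median
  x=5 (Delta, w=10) cum 290
  x=5 (Eta, w=30) cum 320
  x=11 (Theta, w=40) cum 360
  x=21 (Gamma, w=80) cum 440
  x=22 (Beta, w=75) cum 515
⇒ x* = 4
y-coordinate, sorted with cumulative weight:
  y=4 (Gamma, w=80) cum 80
  y=6 (Delta, w=10) cum 90
  y=8 (Alpha, w=60) cum 150
  y=10 (Beta, w=75) cum 225
  y=11 (Theta, w=40) cum 265  ← median
  y=17 (Epsilon, w=120) cum 385
  y=18 (Eta, w=30) cum 415
  y=24 (Zeta, w=100) cum 515
⇒ y* = 11

(4, 11)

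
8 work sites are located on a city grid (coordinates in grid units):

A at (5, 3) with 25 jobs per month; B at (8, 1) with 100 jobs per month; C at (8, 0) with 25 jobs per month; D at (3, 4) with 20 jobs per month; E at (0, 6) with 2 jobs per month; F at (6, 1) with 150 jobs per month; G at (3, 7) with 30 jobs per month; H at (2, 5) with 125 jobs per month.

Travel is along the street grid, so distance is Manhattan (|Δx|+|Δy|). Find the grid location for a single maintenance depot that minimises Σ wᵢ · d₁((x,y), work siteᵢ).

Manhattan distance separates: Σwᵢ(|x−xᵢ|+|y−yᵢ|) = Σwᵢ|x−xᵢ| + Σwᵢ|y−yᵢ|, so x and y are optimised independently as 1-D weighted medians.
Total weight W = 477; half = 238.5.
x-coordinate, sorted with cumulative weight:
  x=0 (E, w=2) cum 2
  x=2 (H, w=125) cum 127
  x=3 (D, w=20) cum 147
  x=3 (G, w=30) cum 177
  x=5 (A, w=25) cum 202
  x=6 (F, w=150) cum 352  ← median
  x=8 (B, w=100) cum 452
  x=8 (C, w=25) cum 477
⇒ x* = 6
y-coordinate, sorted with cumulative weight:
  y=0 (C, w=25) cum 25
  y=1 (B, w=100) cum 125
  y=1 (F, w=150) cum 275  ← median
  y=3 (A, w=25) cum 300
  y=4 (D, w=20) cum 320
  y=5 (H, w=125) cum 445
  y=6 (E, w=2) cum 447
  y=7 (G, w=30) cum 477
⇒ y* = 1

(6, 1)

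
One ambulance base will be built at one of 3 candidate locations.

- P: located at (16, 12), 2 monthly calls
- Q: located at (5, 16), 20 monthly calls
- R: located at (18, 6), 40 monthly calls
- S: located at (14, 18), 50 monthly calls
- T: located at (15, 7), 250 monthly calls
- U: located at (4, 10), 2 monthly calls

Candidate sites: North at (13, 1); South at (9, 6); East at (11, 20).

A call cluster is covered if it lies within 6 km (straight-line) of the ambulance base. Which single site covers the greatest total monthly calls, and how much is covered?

Coverage radius r = 6 km; a point is covered iff (Δx)²+(Δy)² ≤ 6² = 36.
  North (13, 1): covers {none} → 0
  South (9, 6): covers {none} → 0
  East (11, 20): covers {S} → 50
Maximum coverage at East: 50 monthly calls.

East, covering 50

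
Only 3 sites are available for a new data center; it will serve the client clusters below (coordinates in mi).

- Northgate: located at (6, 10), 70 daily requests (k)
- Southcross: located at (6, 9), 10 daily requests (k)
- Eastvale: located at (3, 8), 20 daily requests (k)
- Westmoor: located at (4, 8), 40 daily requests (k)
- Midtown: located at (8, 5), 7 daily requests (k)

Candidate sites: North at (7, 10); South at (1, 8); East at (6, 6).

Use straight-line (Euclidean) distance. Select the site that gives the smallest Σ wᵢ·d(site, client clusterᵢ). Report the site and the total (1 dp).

Total weighted distance at each candidate:
  North (7, 10): total = 353.5
  South (1, 8): total = 641.3
  East (6, 6): total = 510.9
Minimum is at North with total 353.5 mi.

North, total 353.5 mi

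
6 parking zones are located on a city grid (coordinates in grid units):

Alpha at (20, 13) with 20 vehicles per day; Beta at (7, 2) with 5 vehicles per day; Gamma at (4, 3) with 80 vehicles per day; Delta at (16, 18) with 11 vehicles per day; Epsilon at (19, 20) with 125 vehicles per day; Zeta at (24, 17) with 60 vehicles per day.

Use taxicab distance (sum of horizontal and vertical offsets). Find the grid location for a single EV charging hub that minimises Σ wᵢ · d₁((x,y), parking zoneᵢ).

Manhattan distance separates: Σwᵢ(|x−xᵢ|+|y−yᵢ|) = Σwᵢ|x−xᵢ| + Σwᵢ|y−yᵢ|, so x and y are optimised independently as 1-D weighted medians.
Total weight W = 301; half = 150.5.
x-coordinate, sorted with cumulative weight:
  x=4 (Gamma, w=80) cum 80
  x=7 (Beta, w=5) cum 85
  x=16 (Delta, w=11) cum 96
  x=19 (Epsilon, w=125) cum 221  ← median
  x=20 (Alpha, w=20) cum 241
  x=24 (Zeta, w=60) cum 301
⇒ x* = 19
y-coordinate, sorted with cumulative weight:
  y=2 (Beta, w=5) cum 5
  y=3 (Gamma, w=80) cum 85
  y=13 (Alpha, w=20) cum 105
  y=17 (Zeta, w=60) cum 165  ← median
  y=18 (Delta, w=11) cum 176
  y=20 (Epsilon, w=125) cum 301
⇒ y* = 17

(19, 17)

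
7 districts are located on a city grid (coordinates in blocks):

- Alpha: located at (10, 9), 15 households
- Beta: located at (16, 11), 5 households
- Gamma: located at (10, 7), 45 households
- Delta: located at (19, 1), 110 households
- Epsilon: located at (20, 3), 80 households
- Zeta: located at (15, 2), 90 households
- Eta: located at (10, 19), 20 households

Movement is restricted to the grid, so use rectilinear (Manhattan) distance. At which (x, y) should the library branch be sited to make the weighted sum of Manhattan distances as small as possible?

(19, 2)

Manhattan distance separates: Σwᵢ(|x−xᵢ|+|y−yᵢ|) = Σwᵢ|x−xᵢ| + Σwᵢ|y−yᵢ|, so x and y are optimised independently as 1-D weighted medians.
Total weight W = 365; half = 182.5.
x-coordinate, sorted with cumulative weight:
  x=10 (Alpha, w=15) cum 15
  x=10 (Gamma, w=45) cum 60
  x=10 (Eta, w=20) cum 80
  x=15 (Zeta, w=90) cum 170
  x=16 (Beta, w=5) cum 175
  x=19 (Delta, w=110) cum 285  ← median
  x=20 (Epsilon, w=80) cum 365
⇒ x* = 19
y-coordinate, sorted with cumulative weight:
  y=1 (Delta, w=110) cum 110
  y=2 (Zeta, w=90) cum 200  ← median
  y=3 (Epsilon, w=80) cum 280
  y=7 (Gamma, w=45) cum 325
  y=9 (Alpha, w=15) cum 340
  y=11 (Beta, w=5) cum 345
  y=19 (Eta, w=20) cum 365
⇒ y* = 2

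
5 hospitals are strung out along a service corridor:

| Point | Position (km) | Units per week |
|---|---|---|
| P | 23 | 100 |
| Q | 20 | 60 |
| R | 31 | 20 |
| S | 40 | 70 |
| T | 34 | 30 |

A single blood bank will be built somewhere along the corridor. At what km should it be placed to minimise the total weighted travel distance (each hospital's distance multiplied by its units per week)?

For a sum of weighted absolute distances on a line, the optimum is the weighted median (not the mean). Total weight W = 280; half-weight = 140.
Sort by position and accumulate weight:
  km 20 (Q, w=60) → cum 60
  km 23 (P, w=100) → cum 160  ≥ 140 → median here
  km 31 (R, w=20) → cum 180
  km 34 (T, w=30) → cum 210
  km 40 (S, w=70) → cum 280
Optimal location: km 23.

x = 23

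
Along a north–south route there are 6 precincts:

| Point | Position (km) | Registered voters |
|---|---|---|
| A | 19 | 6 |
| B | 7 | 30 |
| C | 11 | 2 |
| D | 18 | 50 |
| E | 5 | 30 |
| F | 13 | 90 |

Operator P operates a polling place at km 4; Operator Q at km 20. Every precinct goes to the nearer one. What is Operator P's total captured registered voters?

The indifferent point is the midpoint (4+20)/2 = 12; precincts left of it (closer to Operator P at 4) go to Operator P, those right go to Operator Q.
  E at 5 (w=30) → Operator P
  B at 7 (w=30) → Operator P
  C at 11 (w=2) → Operator P
  F at 13 (w=90) → Operator Q
  D at 18 (w=50) → Operator Q
  A at 19 (w=6) → Operator Q
Operator P captures 62; Operator Q captures 146.

62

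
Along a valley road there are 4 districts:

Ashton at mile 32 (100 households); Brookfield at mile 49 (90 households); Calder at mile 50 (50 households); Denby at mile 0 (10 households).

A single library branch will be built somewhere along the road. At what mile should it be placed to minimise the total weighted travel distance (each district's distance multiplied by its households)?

For a sum of weighted absolute distances on a line, the optimum is the weighted median (not the mean). Total weight W = 250; half-weight = 125.
Sort by position and accumulate weight:
  mile 0 (Denby, w=10) → cum 10
  mile 32 (Ashton, w=100) → cum 110
  mile 49 (Brookfield, w=90) → cum 200  ≥ 125 → median here
  mile 50 (Calder, w=50) → cum 250
Optimal location: mile 49.

x = 49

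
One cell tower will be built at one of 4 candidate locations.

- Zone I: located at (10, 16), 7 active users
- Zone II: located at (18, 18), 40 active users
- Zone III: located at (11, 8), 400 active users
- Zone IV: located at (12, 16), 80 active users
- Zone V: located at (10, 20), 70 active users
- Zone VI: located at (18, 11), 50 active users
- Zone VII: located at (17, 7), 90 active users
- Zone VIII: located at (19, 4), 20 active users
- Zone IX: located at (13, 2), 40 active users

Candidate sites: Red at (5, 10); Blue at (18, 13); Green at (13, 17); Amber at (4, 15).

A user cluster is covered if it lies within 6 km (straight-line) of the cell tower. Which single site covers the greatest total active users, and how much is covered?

Green, covering 197

Coverage radius r = 6 km; a point is covered iff (Δx)²+(Δy)² ≤ 6² = 36.
  Red (5, 10): covers {none} → 0
  Blue (18, 13): covers {Zone II, Zone VI} → 90
  Green (13, 17): covers {Zone I, Zone II, Zone IV, Zone V} → 197
  Amber (4, 15): covers {none} → 0
Maximum coverage at Green: 197 active users.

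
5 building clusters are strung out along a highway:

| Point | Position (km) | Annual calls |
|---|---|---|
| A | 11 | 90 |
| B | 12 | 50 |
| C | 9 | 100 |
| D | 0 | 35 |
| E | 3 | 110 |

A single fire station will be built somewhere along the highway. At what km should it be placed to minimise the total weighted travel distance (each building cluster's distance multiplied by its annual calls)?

x = 9

For a sum of weighted absolute distances on a line, the optimum is the weighted median (not the mean). Total weight W = 385; half-weight = 192.5.
Sort by position and accumulate weight:
  km 0 (D, w=35) → cum 35
  km 3 (E, w=110) → cum 145
  km 9 (C, w=100) → cum 245  ≥ 192.5 → median here
  km 11 (A, w=90) → cum 335
  km 12 (B, w=50) → cum 385
Optimal location: km 9.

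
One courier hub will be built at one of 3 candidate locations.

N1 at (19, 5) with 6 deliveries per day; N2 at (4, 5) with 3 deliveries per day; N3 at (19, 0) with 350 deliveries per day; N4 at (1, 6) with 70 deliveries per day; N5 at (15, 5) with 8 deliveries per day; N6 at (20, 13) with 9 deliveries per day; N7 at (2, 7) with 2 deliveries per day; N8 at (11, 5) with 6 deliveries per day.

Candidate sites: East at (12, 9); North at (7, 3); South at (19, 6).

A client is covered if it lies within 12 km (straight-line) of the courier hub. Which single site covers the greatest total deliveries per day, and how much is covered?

Coverage radius r = 12 km; a point is covered iff (Δx)²+(Δy)² ≤ 12² = 144.
  East (12, 9): covers {N1, N2, N3, N4, N5, N6, N7, N8} → 454
  North (7, 3): covers {N2, N4, N5, N7, N8} → 89
  South (19, 6): covers {N1, N3, N5, N6, N8} → 379
Maximum coverage at East: 454 deliveries per day.

East, covering 454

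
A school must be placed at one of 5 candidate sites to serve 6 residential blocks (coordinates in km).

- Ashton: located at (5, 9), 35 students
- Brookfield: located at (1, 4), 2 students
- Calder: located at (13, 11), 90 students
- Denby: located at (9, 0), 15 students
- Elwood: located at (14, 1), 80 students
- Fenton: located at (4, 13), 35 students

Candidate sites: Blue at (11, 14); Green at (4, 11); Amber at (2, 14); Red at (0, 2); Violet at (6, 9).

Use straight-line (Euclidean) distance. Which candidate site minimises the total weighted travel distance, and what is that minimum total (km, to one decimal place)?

Violet, total 1908.3 km

Total weighted distance at each candidate:
  Blue (11, 14): total = 2153.1
  Green (4, 11): total = 2286.1
  Amber (2, 14): total = 2978.7
  Red (0, 2): total = 3399.4
  Violet (6, 9): total = 1908.3
Minimum is at Violet with total 1908.3 km.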